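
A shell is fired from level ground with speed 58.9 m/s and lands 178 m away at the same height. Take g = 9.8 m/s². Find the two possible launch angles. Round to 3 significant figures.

Level-ground range: R = v₀² sin(2θ)/g ⇒ sin 2θ = R g / v₀² = 178×9.8/58.9² = 0.5028.
2θ = arcsin(0.5028) = 30.19° or 180° − 30.19° = 149.81°.
So θ = 15.1° or θ = 74.9°.

15.1° and 74.9°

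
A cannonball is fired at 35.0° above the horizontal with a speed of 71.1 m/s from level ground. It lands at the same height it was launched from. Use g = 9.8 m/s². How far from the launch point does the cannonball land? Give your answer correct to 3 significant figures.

Components: v_x = 71.1 cos 35.0° = 58.24 m/s, v_y = 71.1 sin 35.0° = 40.78 m/s.
Time of flight (same landing height): t = 2 v_y / g = 2 × 40.78 / 9.8 = 8.322 s.
Range: R = v_x · t = 58.24 × 8.322 = 485 m.

485 m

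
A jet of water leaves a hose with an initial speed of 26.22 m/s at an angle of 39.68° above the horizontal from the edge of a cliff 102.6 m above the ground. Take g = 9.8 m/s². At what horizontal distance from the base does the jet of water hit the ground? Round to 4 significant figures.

Components: v_x = 26.22 cos 39.68° = 20.180 m/s, v_y = 26.22 sin 39.68° = 16.741 m/s.
Vertical: 0 = 102.6 + 16.741 t − ½(9.8) t² ⇒ 4.900 t² − 16.741 t − 102.6 = 0.
t = [16.741 + √(280.26 + 2011.0)] / 9.800 = 6.5927 s.
Horizontal: R = v_x · t = 20.180 × 6.5927 = 133.0 m.

133.0 m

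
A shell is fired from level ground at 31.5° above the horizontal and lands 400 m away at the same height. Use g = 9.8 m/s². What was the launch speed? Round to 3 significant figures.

On level ground, R = v₀² sin(2θ) / g, so v₀ = √(R g / sin 2θ).
sin(2 × 31.5°) = 0.8910.
v₀ = √(400 × 9.8 / 0.8910) = √4400 = 66.3 m/s.

66.3 m/s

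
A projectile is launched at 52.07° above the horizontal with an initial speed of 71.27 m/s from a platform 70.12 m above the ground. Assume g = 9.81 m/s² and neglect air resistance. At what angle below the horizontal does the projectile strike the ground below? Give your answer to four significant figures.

56.96°

v_x = 71.27 cos 52.07° = 43.810 m/s.
At impact |v_y| = √(v_y0² + 2 g h) = √(56.215² + 2×9.81×70.12) = 67.349 m/s.
Angle below horizontal = arctan(|v_y| / v_x) = arctan(67.349 / 43.810) = 56.96°.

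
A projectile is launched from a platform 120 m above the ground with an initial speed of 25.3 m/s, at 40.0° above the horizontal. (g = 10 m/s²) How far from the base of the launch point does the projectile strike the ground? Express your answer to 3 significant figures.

132 m

Components: v_x = 25.3 cos 40.0° = 19.38 m/s, v_y = 25.3 sin 40.0° = 16.26 m/s.
Vertical: 0 = 120 + 16.26 t − ½(10) t² ⇒ 5.000 t² − 16.26 t − 120 = 0.
t = [16.26 + √(264.4 + 2400)] / 10.00 = 6.788 s.
Horizontal: R = v_x · t = 19.38 × 6.788 = 132 m.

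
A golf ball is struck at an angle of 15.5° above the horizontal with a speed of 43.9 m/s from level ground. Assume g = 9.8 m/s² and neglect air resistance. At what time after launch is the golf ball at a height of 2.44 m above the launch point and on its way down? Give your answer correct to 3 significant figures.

v_y0 = 43.9 sin 15.5° = 11.73 m/s.
Set y = v_y0 t − ½ g t² = 2.44: 4.900 t² − 11.73 t + 2.44 = 0.
t = [11.73 ± √(137.6 − 47.82)] / 9.8 = (11.73 ± 9.475) / 9.8, giving t = 0.230 s or t = 2.16 s.
On the way down corresponds to the larger root: t = 2.16 s.

2.16 s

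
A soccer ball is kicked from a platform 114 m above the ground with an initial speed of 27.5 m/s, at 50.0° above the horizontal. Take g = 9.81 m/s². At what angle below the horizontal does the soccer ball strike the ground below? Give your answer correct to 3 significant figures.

v_x = 27.5 cos 50.0° = 17.68 m/s.
At impact |v_y| = √(v_y0² + 2 g h) = √(21.07² + 2×9.81×114) = 51.77 m/s.
Angle below horizontal = arctan(|v_y| / v_x) = arctan(51.77 / 17.68) = 71.1°.

71.1°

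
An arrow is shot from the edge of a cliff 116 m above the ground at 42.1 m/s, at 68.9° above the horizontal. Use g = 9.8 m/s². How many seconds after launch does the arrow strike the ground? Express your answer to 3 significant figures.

10.3 s

Vertical component: v_y = 42.1 sin 68.9° = 39.28 m/s.
Taking up as positive with launch at y = 116 m, landing at y = 0: 0 = 116 + 39.28 t − ½(9.8) t².
Solving 4.900 t² − 39.28 t − 116 = 0 gives t = [39.28 + √(39.28² + 4·4.900·116)] / 9.800 = 10.3 s.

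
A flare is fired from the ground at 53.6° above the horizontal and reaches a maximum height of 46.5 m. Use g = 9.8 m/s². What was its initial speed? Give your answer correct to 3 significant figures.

At maximum height v_y = 0, so (v₀ sin θ)² = 2 g H.
v₀ sin 53.6° = √(2 × 9.8 × 46.5) = 30.19 m/s.
v₀ = 30.19 / sin 53.6° = 30.19 / 0.8049 = 37.5 m/s.

37.5 m/s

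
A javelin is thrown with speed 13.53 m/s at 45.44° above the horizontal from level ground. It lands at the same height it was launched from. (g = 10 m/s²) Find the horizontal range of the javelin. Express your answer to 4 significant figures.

For level ground, R = v₀² sin(2θ) / g.
sin(2 × 45.44°) = sin 90.880° = 0.9999.
R = (13.53)² × 0.9999 / 10 = 18.30 m.

18.30 m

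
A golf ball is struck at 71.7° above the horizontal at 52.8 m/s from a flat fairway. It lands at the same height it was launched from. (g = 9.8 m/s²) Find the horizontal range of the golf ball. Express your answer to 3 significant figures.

170 m

Components: v_x = 52.8 cos 71.7° = 16.58 m/s, v_y = 52.8 sin 71.7° = 50.13 m/s.
Time of flight (same landing height): t = 2 v_y / g = 2 × 50.13 / 9.8 = 10.23 s.
Range: R = v_x · t = 16.58 × 10.23 = 170 m.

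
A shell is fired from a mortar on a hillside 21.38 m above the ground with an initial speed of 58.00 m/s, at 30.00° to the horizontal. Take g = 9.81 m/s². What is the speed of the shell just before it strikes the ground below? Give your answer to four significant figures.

v_x = 58.00 cos 30.00° = 50.229 m/s is unchanged throughout.
For the vertical component, v_y² = v_y0² + 2 g h = (29.000)² + 2×9.81×21.38 = 1260.5, so |v_y| = 35.504 m/s.
Impact speed = √(v_x² + v_y²) = √(2523.0 + 1260.5) = 61.51 m/s.

61.51 m/s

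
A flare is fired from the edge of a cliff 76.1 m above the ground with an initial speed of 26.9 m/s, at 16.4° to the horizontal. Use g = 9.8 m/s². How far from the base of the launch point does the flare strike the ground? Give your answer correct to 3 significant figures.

124 m

Components: v_x = 26.9 cos 16.4° = 25.81 m/s, v_y = 26.9 sin 16.4° = 7.595 m/s.
Vertical: 0 = 76.1 + 7.595 t − ½(9.8) t² ⇒ 4.900 t² − 7.595 t − 76.1 = 0.
t = [7.595 + √(57.68 + 1492)] / 9.800 = 4.792 s.
Horizontal: R = v_x · t = 25.81 × 4.792 = 124 m.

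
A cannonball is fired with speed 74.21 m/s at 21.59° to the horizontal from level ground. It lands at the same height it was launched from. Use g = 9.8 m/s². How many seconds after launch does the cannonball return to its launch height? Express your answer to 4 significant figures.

5.573 s

Vertical component: v_y = 74.21 sin 21.59° = 27.306 m/s.
For a projectile landing at launch height, time of flight is t = 2 v_y / g = 2 × 27.306 / 9.8 = 5.573 s.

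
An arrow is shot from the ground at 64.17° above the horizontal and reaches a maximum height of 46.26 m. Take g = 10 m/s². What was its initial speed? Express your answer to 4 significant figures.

At maximum height v_y = 0, so (v₀ sin θ)² = 2 g H.
v₀ sin 64.17° = √(2 × 10 × 46.26) = 30.417 m/s.
v₀ = 30.417 / sin 64.17° = 30.417 / 0.9001 = 33.79 m/s.

33.79 m/s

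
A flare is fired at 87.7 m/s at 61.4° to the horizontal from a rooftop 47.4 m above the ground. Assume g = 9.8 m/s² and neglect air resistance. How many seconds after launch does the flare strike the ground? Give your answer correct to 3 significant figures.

Vertical component: v_y = 87.7 sin 61.4° = 77.00 m/s.
Taking up as positive with launch at y = 47.4 m, landing at y = 0: 0 = 47.4 + 77.00 t − ½(9.8) t².
Solving 4.900 t² − 77.00 t − 47.4 = 0 gives t = [77.00 + √(77.00² + 4·4.900·47.4)] / 9.800 = 16.3 s.

16.3 s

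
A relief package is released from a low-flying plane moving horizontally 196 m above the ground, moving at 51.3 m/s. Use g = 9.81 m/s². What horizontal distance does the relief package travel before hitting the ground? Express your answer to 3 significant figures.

324 m

Initial vertical velocity is zero, so the fall time comes from h = ½ g t²: t = √(2 × 196 / 9.81) = 6.321 s.
Horizontal motion is uniform at 51.3 m/s, so x = 51.3 × 6.321 = 324 m.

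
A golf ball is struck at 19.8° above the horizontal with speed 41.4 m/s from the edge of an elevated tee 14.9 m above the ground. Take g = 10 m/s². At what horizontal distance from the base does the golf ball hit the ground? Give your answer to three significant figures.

Components: v_x = 41.4 cos 19.8° = 38.95 m/s, v_y = 41.4 sin 19.8° = 14.02 m/s.
Vertical: 0 = 14.9 + 14.02 t − ½(10) t² ⇒ 5.000 t² − 14.02 t − 14.9 = 0.
t = [14.02 + √(196.6 + 298.0)] / 10.00 = 3.626 s.
Horizontal: R = v_x · t = 38.95 × 3.626 = 141 m.

141 m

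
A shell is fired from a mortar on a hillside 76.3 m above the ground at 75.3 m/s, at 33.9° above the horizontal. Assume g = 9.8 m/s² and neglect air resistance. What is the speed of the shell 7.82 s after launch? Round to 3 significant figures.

v_x = 75.3 cos 33.9° = 62.50 m/s (constant).
v_y(t) = 75.3 sin 33.9° − g t = 42.00 − 9.8 × 7.82 = -34.64 m/s.
Speed = √(v_x² + v_y²) = √(3906 + 1200) = 71.5 m/s.

71.5 m/s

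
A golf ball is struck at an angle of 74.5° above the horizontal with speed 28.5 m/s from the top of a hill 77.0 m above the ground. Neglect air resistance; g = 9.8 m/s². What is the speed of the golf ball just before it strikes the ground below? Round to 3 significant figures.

v_x = 28.5 cos 74.5° = 7.616 m/s is unchanged throughout.
For the vertical component, v_y² = v_y0² + 2 g h = (27.46)² + 2×9.8×77.0 = 2263, so |v_y| = 47.57 m/s.
Impact speed = √(v_x² + v_y²) = √(58.00 + 2263) = 48.2 m/s.

48.2 m/s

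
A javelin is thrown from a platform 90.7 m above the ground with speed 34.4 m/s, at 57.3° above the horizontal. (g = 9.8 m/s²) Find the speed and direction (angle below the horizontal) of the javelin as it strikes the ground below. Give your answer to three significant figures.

v_x = 34.4 cos 57.3° = 18.58 m/s (constant).
|v_y| at impact = √((28.95)² + 2×9.8×90.7) = 51.15 m/s.
Speed = √(18.58² + 51.15²) = 54.4 m/s; angle = arctan(51.15/18.58) = 70.0° below horizontal.

54.4 m/s at 70.0° below the horizontal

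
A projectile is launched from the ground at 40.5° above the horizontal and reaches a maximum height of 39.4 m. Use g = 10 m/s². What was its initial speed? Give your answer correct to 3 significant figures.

43.2 m/s

At maximum height v_y = 0, so (v₀ sin θ)² = 2 g H.
v₀ sin 40.5° = √(2 × 10 × 39.4) = 28.07 m/s.
v₀ = 28.07 / sin 40.5° = 28.07 / 0.6494 = 43.2 m/s.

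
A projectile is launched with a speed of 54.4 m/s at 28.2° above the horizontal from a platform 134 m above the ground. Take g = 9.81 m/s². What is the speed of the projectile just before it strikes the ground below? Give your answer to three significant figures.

v_x = 54.4 cos 28.2° = 47.94 m/s is unchanged throughout.
For the vertical component, v_y² = v_y0² + 2 g h = (25.71)² + 2×9.81×134 = 3290, so |v_y| = 57.36 m/s.
Impact speed = √(v_x² + v_y²) = √(2298 + 3290) = 74.8 m/s.

74.8 m/s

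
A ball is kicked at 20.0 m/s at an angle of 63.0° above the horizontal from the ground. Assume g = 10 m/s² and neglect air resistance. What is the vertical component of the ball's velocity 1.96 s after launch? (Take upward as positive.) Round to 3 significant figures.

Initial vertical component: v_y0 = 20.0 sin 63.0° = 17.82 m/s.
v_y(t) = v_y0 − g t = 17.82 − 10 × 1.96 = -1.78 m/s.

-1.78 m/s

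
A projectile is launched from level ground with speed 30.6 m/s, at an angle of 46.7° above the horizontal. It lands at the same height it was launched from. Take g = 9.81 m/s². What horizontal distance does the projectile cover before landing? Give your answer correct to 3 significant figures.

95.3 m

Components: v_x = 30.6 cos 46.7° = 20.99 m/s, v_y = 30.6 sin 46.7° = 22.27 m/s.
Time of flight (same landing height): t = 2 v_y / g = 2 × 22.27 / 9.81 = 4.540 s.
Range: R = v_x · t = 20.99 × 4.540 = 95.3 m.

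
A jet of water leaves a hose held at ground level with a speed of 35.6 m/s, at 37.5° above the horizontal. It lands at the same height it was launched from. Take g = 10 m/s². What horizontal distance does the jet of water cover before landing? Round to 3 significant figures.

122 m

For level ground, R = v₀² sin(2θ) / g.
sin(2 × 37.5°) = sin 75.00° = 0.9659.
R = (35.6)² × 0.9659 / 10 = 122 m.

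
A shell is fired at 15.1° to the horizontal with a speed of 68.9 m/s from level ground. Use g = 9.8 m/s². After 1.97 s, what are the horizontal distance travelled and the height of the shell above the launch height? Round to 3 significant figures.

v_x = 68.9 cos 15.1° = 66.52 m/s; v_y0 = 68.9 sin 15.1° = 17.95 m/s.
x = v_x t = 66.52 × 1.97 = 131 m.
y = v_y0 t − ½ g t² = 17.95×1.97 − 4.900×1.97² = 16.3 m.

x = 131 m, y = 16.3 m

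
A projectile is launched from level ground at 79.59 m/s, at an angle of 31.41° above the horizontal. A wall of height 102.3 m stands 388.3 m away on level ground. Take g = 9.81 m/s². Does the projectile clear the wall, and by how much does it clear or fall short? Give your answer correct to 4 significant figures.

No — it falls 25.47 m short of clearing the wall.

v_x = 79.59 cos 31.41° = 67.927 m/s; v_y0 = 79.59 sin 31.41° = 41.479 m/s.
Time to reach the wall: t = 388.3 / 67.927 = 5.7164 s.
Height at that point: y = 41.479×5.7164 − 4.905×5.7164² = 76.829 m.
That is 102.3 − 76.829 = 25.47 m below the top of the wall, so the projectile does not clear it.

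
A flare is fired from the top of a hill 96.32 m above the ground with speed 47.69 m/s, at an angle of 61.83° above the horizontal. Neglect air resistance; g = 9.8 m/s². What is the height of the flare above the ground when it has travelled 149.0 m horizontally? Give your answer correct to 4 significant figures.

159.9 m

v_x = 47.69 cos 61.83° = 22.514 m/s, v_y0 = 47.69 sin 61.83° = 42.041 m/s.
Time to reach x = 149.0 m: t = x / v_x = 149.0 / 22.514 = 6.6181 s.
y = 96.32 + v_y0 t − ½ g t² = 96.32 + 42.041×6.6181 − 4.900×6.6181² = 159.9 m.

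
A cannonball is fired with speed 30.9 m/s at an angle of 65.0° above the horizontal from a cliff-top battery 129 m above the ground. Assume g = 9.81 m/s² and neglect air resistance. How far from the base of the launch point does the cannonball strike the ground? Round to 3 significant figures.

114 m

Components: v_x = 30.9 cos 65.0° = 13.06 m/s, v_y = 30.9 sin 65.0° = 28.00 m/s.
Vertical: 0 = 129 + 28.00 t − ½(9.81) t² ⇒ 4.905 t² − 28.00 t − 129 = 0.
t = [28.00 + √(784.0 + 2531)] / 9.810 = 8.723 s.
Horizontal: R = v_x · t = 13.06 × 8.723 = 114 m.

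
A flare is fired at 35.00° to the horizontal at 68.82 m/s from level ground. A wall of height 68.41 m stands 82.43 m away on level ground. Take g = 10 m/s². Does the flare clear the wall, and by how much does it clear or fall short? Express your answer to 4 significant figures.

No — it falls 21.38 m short of clearing the wall.

v_x = 68.82 cos 35.00° = 56.374 m/s; v_y0 = 68.82 sin 35.00° = 39.474 m/s.
Time to reach the wall: t = 82.43 / 56.374 = 1.4622 s.
Height at that point: y = 39.474×1.4622 − 5.000×1.4622² = 47.029 m.
That is 68.41 − 47.029 = 21.38 m below the top of the wall, so the flare does not clear it.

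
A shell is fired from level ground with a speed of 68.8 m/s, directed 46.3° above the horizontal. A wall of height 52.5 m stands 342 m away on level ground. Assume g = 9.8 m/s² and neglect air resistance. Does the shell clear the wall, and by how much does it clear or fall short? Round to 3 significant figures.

Yes — it clears the wall by 51.7 m.

v_x = 68.8 cos 46.3° = 47.53 m/s; v_y0 = 68.8 sin 46.3° = 49.74 m/s.
Time to reach the wall: t = 342 / 47.53 = 7.195 s.
Height at that point: y = 49.74×7.195 − 4.900×7.195² = 104.2 m.
That is 104.2 − 52.5 = 51.7 m above the top of the wall, so the shell clears it.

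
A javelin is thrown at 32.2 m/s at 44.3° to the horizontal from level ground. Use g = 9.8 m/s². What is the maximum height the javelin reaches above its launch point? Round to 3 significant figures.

25.8 m

Vertical component of launch velocity: v_y = 32.2 sin 44.3° = 22.49 m/s.
At the highest point the vertical velocity is zero, so v_y² = 2 g h_max.
h_max = (22.49)² / (2 × 9.8) = 505.8 / 19.60 = 25.8 m.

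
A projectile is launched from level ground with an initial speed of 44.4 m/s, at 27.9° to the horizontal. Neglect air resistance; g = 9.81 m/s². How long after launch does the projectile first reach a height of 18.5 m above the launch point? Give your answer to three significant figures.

1.27 s

v_y0 = 44.4 sin 27.9° = 20.78 m/s.
Set y = v_y0 t − ½ g t² = 18.5: 4.905 t² − 20.78 t + 18.5 = 0.
t = [20.78 ± √(431.8 − 363.0)] / 9.81 = (20.78 ± 8.295) / 9.81, giving t = 1.27 s or t = 2.96 s.
The projectile is on the way up at the first time, so t = 1.27 s.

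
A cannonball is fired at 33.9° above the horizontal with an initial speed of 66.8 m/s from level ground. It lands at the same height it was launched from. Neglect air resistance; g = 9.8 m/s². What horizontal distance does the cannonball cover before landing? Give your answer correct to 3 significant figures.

422 m

For level ground, R = v₀² sin(2θ) / g.
sin(2 × 33.9°) = sin 67.80° = 0.9259.
R = (66.8)² × 0.9259 / 9.8 = 422 m.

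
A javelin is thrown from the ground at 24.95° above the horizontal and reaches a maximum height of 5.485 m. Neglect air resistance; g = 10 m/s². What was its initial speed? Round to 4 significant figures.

At maximum height v_y = 0, so (v₀ sin θ)² = 2 g H.
v₀ sin 24.95° = √(2 × 10 × 5.485) = 10.474 m/s.
v₀ = 10.474 / sin 24.95° = 10.474 / 0.4218 = 24.83 m/s.

24.83 m/s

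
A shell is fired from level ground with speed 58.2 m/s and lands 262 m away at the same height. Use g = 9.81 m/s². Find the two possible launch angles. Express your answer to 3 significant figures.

24.7° and 65.3°

Level-ground range: R = v₀² sin(2θ)/g ⇒ sin 2θ = R g / v₀² = 262×9.81/58.2² = 0.7588.
2θ = arcsin(0.7588) = 49.36° or 180° − 49.36° = 130.64°.
So θ = 24.7° or θ = 65.3°.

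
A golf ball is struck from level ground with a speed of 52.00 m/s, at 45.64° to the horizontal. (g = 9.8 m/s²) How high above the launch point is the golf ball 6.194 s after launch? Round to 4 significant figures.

v_y0 = 52.00 sin 45.64° = 37.178 m/s.
y(t) = v_y0 t − ½ g t² = 37.178×6.194 − 4.900×6.194² = 42.29 m.

42.29 m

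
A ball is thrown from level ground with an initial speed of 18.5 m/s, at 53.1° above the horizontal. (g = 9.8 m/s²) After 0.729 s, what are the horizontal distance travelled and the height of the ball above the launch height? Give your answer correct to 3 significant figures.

v_x = 18.5 cos 53.1° = 11.11 m/s; v_y0 = 18.5 sin 53.1° = 14.79 m/s.
x = v_x t = 11.11 × 0.729 = 8.10 m.
y = v_y0 t − ½ g t² = 14.79×0.729 − 4.900×0.729² = 8.18 m.

x = 8.10 m, y = 8.18 m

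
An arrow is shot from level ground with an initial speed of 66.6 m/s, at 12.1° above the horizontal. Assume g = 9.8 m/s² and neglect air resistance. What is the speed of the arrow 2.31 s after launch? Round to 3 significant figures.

v_x = 66.6 cos 12.1° = 65.12 m/s (constant).
v_y(t) = 66.6 sin 12.1° − g t = 13.96 − 9.8 × 2.31 = -8.678 m/s.
Speed = √(v_x² + v_y²) = √(4241 + 75.31) = 65.7 m/s.

65.7 m/s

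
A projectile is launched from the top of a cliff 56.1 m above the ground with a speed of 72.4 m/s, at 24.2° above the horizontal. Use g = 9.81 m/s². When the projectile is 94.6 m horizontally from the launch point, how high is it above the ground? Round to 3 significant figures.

v_x = 72.4 cos 24.2° = 66.04 m/s, v_y0 = 72.4 sin 24.2° = 29.68 m/s.
Time to reach x = 94.6 m: t = x / v_x = 94.6 / 66.04 = 1.432 s.
y = 56.1 + v_y0 t − ½ g t² = 56.1 + 29.68×1.432 − 4.905×1.432² = 88.5 m.

88.5 m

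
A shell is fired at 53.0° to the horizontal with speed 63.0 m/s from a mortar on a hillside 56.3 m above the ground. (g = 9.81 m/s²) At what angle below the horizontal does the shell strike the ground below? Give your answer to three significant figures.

v_x = 63.0 cos 53.0° = 37.91 m/s.
At impact |v_y| = √(v_y0² + 2 g h) = √(50.31² + 2×9.81×56.3) = 60.30 m/s.
Angle below horizontal = arctan(|v_y| / v_x) = arctan(60.30 / 37.91) = 57.8°.

57.8°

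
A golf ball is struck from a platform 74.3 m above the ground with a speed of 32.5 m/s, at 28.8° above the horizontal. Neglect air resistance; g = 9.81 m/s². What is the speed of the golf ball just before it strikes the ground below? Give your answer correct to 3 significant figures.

50.1 m/s

v_x = 32.5 cos 28.8° = 28.48 m/s is unchanged throughout.
For the vertical component, v_y² = v_y0² + 2 g h = (15.66)² + 2×9.81×74.3 = 1703, so |v_y| = 41.27 m/s.
Impact speed = √(v_x² + v_y²) = √(811.1 + 1703) = 50.1 m/s.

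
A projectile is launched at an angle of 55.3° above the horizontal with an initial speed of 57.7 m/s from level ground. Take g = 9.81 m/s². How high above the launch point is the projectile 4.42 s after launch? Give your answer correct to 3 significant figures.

v_y0 = 57.7 sin 55.3° = 47.44 m/s.
y(t) = v_y0 t − ½ g t² = 47.44×4.42 − 4.905×4.42² = 114 m.

114 m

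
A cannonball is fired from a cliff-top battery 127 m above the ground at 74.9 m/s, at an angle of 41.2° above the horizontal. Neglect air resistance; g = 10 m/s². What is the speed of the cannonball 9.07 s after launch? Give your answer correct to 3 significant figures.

69.9 m/s

v_x = 74.9 cos 41.2° = 56.36 m/s (constant).
v_y(t) = 74.9 sin 41.2° − g t = 49.34 − 10 × 9.07 = -41.36 m/s.
Speed = √(v_x² + v_y²) = √(3176 + 1711) = 69.9 m/s.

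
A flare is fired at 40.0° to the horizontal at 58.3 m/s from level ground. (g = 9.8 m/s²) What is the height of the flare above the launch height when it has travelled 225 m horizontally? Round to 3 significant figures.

v_x = 58.3 cos 40.0° = 44.66 m/s, v_y0 = 58.3 sin 40.0° = 37.47 m/s.
Time to reach x = 225 m: t = x / v_x = 225 / 44.66 = 5.038 s.
y = v_y0 t − ½ g t² = 37.47×5.038 − 4.900×5.038² = 64.4 m.

64.4 m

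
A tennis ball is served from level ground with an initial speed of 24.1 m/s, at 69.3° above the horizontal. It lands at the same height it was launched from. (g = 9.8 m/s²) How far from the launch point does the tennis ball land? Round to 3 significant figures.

For level ground, R = v₀² sin(2θ) / g.
sin(2 × 69.3°) = sin 138.6° = 0.6613.
R = (24.1)² × 0.6613 / 9.8 = 39.2 m.

39.2 m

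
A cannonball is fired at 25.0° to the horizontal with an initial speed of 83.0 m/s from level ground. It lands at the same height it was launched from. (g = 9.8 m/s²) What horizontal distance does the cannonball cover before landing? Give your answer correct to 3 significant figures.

538 m

Components: v_x = 83.0 cos 25.0° = 75.22 m/s, v_y = 83.0 sin 25.0° = 35.08 m/s.
Time of flight (same landing height): t = 2 v_y / g = 2 × 35.08 / 9.8 = 7.159 s.
Range: R = v_x · t = 75.22 × 7.159 = 538 m.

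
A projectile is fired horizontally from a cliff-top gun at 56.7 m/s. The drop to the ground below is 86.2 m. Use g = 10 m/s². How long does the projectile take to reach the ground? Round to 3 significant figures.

4.15 s

The horizontal speed doesn't affect the fall. With v_y0 = 0, h = ½ g t².
t = √(2 × 86.2 / 10) = √17.24 = 4.15 s.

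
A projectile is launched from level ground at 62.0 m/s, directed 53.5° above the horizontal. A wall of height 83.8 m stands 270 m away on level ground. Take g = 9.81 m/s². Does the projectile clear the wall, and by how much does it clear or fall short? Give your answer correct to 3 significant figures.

Yes — it clears the wall by 18.2 m.

v_x = 62.0 cos 53.5° = 36.88 m/s; v_y0 = 62.0 sin 53.5° = 49.84 m/s.
Time to reach the wall: t = 270 / 36.88 = 7.321 s.
Height at that point: y = 49.84×7.321 − 4.905×7.321² = 102.0 m.
That is 102.0 − 83.8 = 18.2 m above the top of the wall, so the projectile clears it.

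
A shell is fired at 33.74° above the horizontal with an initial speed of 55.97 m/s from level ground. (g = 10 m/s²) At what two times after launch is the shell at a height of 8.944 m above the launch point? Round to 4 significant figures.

v_y0 = 55.97 sin 33.74° = 31.087 m/s.
Set y = v_y0 t − ½ g t² = 8.944: 5.000 t² − 31.087 t + 8.944 = 0.
t = [31.087 ± √(966.40 − 178.88)] / 10 = (31.087 ± 28.063) / 10, giving t = 0.3024 s or t = 5.915 s.
So the shell is at 8.944 m at t = 0.3024 s (rising) and t = 5.915 s (falling).

0.3024 s and 5.915 s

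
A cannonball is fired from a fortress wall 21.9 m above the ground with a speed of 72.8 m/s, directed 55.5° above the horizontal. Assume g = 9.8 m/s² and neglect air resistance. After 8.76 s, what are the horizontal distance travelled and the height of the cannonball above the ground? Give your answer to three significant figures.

x = 361 m, y = 171 m

v_x = 72.8 cos 55.5° = 41.23 m/s; v_y0 = 72.8 sin 55.5° = 60.00 m/s.
x = v_x t = 41.23 × 8.76 = 361 m.
y = 21.9 + v_y0 t − ½ g t² = 171 m.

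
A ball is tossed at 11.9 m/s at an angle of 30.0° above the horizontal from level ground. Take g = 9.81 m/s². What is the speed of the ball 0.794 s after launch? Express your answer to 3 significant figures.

v_x = 11.9 cos 30.0° = 10.31 m/s (constant).
v_y(t) = 11.9 sin 30.0° − g t = 5.950 − 9.81 × 0.794 = -1.839 m/s.
Speed = √(v_x² + v_y²) = √(106.3 + 3.382) = 10.5 m/s.

10.5 m/s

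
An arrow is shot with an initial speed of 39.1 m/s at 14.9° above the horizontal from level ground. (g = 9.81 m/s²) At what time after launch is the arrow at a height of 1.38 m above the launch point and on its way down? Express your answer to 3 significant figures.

1.90 s

v_y0 = 39.1 sin 14.9° = 10.05 m/s.
Set y = v_y0 t − ½ g t² = 1.38: 4.905 t² − 10.05 t + 1.38 = 0.
t = [10.05 ± √(101.0 − 27.08)] / 9.81 = (10.05 ± 8.598) / 9.81, giving t = 0.148 s or t = 1.90 s.
On the way down corresponds to the larger root: t = 1.90 s.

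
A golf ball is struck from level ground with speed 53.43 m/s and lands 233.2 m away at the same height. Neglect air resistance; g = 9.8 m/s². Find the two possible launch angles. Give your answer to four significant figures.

26.59° and 63.41°

Level-ground range: R = v₀² sin(2θ)/g ⇒ sin 2θ = R g / v₀² = 233.2×9.8/53.43² = 0.8005.
2θ = arcsin(0.8005) = 53.178° or 180° − 53.178° = 126.822°.
So θ = 26.59° or θ = 63.41°.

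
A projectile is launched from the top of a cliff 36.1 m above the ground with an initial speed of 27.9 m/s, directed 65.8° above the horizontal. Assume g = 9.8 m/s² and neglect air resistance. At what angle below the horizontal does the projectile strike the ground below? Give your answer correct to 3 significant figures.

72.7°

v_x = 27.9 cos 65.8° = 11.44 m/s.
At impact |v_y| = √(v_y0² + 2 g h) = √(25.45² + 2×9.8×36.1) = 36.81 m/s.
Angle below horizontal = arctan(|v_y| / v_x) = arctan(36.81 / 11.44) = 72.7°.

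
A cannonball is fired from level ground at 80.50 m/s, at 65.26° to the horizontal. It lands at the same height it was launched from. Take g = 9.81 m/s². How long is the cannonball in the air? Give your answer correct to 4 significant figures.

Vertical component: v_y = 80.50 sin 65.26° = 73.111 m/s.
For a projectile landing at launch height, time of flight is t = 2 v_y / g = 2 × 73.111 / 9.81 = 14.91 s.

14.91 s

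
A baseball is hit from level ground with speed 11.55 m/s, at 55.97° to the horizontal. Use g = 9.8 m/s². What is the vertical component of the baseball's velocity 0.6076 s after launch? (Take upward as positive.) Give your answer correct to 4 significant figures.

3.618 m/s

Initial vertical component: v_y0 = 11.55 sin 55.97° = 9.5720 m/s.
v_y(t) = v_y0 − g t = 9.5720 − 9.8 × 0.6076 = 3.618 m/s.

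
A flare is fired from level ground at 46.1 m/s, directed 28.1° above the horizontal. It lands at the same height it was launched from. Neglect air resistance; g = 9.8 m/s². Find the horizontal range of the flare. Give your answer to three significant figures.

Components: v_x = 46.1 cos 28.1° = 40.67 m/s, v_y = 46.1 sin 28.1° = 21.71 m/s.
Time of flight (same landing height): t = 2 v_y / g = 2 × 21.71 / 9.8 = 4.431 s.
Range: R = v_x · t = 40.67 × 4.431 = 180 m.

180 m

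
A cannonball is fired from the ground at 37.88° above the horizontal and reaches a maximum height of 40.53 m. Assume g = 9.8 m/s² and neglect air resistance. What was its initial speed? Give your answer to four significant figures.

45.90 m/s

At maximum height v_y = 0, so (v₀ sin θ)² = 2 g H.
v₀ sin 37.88° = √(2 × 9.8 × 40.53) = 28.185 m/s.
v₀ = 28.185 / sin 37.88° = 28.185 / 0.6140 = 45.90 m/s.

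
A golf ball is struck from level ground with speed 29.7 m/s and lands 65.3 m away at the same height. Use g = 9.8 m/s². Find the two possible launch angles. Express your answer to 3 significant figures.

23.3° and 66.7°

Level-ground range: R = v₀² sin(2θ)/g ⇒ sin 2θ = R g / v₀² = 65.3×9.8/29.7² = 0.7255.
2θ = arcsin(0.7255) = 46.51° or 180° − 46.51° = 133.49°.
So θ = 23.3° or θ = 66.7°.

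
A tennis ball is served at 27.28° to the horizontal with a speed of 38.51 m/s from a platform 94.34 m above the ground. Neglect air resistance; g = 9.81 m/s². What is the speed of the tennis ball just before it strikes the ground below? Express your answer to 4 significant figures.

57.74 m/s

v_x = 38.51 cos 27.28° = 34.227 m/s is unchanged throughout.
For the vertical component, v_y² = v_y0² + 2 g h = (17.651)² + 2×9.81×94.34 = 2162.5, so |v_y| = 46.503 m/s.
Impact speed = √(v_x² + v_y²) = √(1171.5 + 2162.5) = 57.74 m/s.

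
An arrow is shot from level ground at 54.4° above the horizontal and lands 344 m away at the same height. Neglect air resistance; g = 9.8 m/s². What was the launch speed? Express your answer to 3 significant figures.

59.7 m/s

On level ground, R = v₀² sin(2θ) / g, so v₀ = √(R g / sin 2θ).
sin(2 × 54.4°) = 0.9466.
v₀ = √(344 × 9.8 / 0.9466) = √3561 = 59.7 m/s.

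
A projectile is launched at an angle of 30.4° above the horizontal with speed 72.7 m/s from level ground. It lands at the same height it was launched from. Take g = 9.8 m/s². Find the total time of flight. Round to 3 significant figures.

7.51 s

Vertical component: v_y = 72.7 sin 30.4° = 36.79 m/s.
For a projectile landing at launch height, time of flight is t = 2 v_y / g = 2 × 36.79 / 9.8 = 7.51 s.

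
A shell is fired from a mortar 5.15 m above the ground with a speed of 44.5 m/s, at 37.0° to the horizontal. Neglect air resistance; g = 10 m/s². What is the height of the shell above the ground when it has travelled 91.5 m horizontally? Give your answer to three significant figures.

v_x = 44.5 cos 37.0° = 35.54 m/s, v_y0 = 44.5 sin 37.0° = 26.78 m/s.
Time to reach x = 91.5 m: t = x / v_x = 91.5 / 35.54 = 2.575 s.
y = 5.15 + v_y0 t − ½ g t² = 5.15 + 26.78×2.575 − 5.000×2.575² = 41.0 m.

41.0 m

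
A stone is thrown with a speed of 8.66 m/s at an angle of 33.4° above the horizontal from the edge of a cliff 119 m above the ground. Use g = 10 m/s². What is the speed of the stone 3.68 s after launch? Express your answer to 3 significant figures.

v_x = 8.66 cos 33.4° = 7.230 m/s (constant).
v_y(t) = 8.66 sin 33.4° − g t = 4.767 − 10 × 3.68 = -32.03 m/s.
Speed = √(v_x² + v_y²) = √(52.27 + 1026) = 32.8 m/s.

32.8 m/s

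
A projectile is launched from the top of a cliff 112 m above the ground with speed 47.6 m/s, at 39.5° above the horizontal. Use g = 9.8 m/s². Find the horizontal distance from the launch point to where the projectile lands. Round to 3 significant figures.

Components: v_x = 47.6 cos 39.5° = 36.73 m/s, v_y = 47.6 sin 39.5° = 30.28 m/s.
Vertical: 0 = 112 + 30.28 t − ½(9.8) t² ⇒ 4.900 t² − 30.28 t − 112 = 0.
t = [30.28 + √(916.9 + 2195)] / 9.800 = 8.782 s.
Horizontal: R = v_x · t = 36.73 × 8.782 = 323 m.

323 m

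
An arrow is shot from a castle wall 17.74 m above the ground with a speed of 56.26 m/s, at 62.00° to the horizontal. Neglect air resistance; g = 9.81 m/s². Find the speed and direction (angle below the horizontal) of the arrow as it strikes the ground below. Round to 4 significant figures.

59.27 m/s at 63.54° below the horizontal

v_x = 56.26 cos 62.00° = 26.412 m/s (constant).
|v_y| at impact = √((49.675)² + 2×9.81×17.74) = 53.063 m/s.
Speed = √(26.412² + 53.063²) = 59.27 m/s; angle = arctan(53.063/26.412) = 63.54° below horizontal.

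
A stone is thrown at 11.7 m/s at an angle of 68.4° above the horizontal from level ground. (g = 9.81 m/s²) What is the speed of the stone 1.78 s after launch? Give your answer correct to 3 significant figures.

v_x = 11.7 cos 68.4° = 4.307 m/s (constant).
v_y(t) = 11.7 sin 68.4° − g t = 10.88 − 9.81 × 1.78 = -6.582 m/s.
Speed = √(v_x² + v_y²) = √(18.55 + 43.32) = 7.87 m/s.

7.87 m/s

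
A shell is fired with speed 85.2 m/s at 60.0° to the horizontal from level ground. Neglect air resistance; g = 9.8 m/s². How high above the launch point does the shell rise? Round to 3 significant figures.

Vertical component of launch velocity: v_y = 85.2 sin 60.0° = 73.79 m/s.
At the highest point the vertical velocity is zero, so v_y² = 2 g h_max.
h_max = (73.79)² / (2 × 9.8) = 5445 / 19.60 = 278 m.

278 m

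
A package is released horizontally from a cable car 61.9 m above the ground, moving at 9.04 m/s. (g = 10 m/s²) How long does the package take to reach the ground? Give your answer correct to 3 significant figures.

The horizontal speed doesn't affect the fall. With v_y0 = 0, h = ½ g t².
t = √(2 × 61.9 / 10) = √12.38 = 3.52 s.

3.52 s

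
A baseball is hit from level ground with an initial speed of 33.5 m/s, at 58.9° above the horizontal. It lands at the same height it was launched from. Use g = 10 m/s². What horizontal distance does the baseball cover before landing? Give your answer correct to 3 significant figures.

For level ground, R = v₀² sin(2θ) / g.
sin(2 × 58.9°) = sin 117.8° = 0.8846.
R = (33.5)² × 0.8846 / 10 = 99.3 m.

99.3 m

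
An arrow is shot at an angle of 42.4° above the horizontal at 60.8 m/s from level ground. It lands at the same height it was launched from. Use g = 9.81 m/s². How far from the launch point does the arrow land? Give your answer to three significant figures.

375 m

For level ground, R = v₀² sin(2θ) / g.
sin(2 × 42.4°) = sin 84.80° = 0.9959.
R = (60.8)² × 0.9959 / 9.81 = 375 m.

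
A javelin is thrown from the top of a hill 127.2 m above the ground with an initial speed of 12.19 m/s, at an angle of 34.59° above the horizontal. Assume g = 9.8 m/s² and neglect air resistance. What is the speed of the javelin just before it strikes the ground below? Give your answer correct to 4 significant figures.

51.40 m/s

v_x = 12.19 cos 34.59° = 10.035 m/s is unchanged throughout.
For the vertical component, v_y² = v_y0² + 2 g h = (6.9203)² + 2×9.8×127.2 = 2541.0, so |v_y| = 50.408 m/s.
Impact speed = √(v_x² + v_y²) = √(100.70 + 2541.0) = 51.40 m/s.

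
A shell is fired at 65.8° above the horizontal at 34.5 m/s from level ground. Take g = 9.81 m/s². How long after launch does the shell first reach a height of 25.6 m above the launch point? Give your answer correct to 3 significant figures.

0.956 s

v_y0 = 34.5 sin 65.8° = 31.47 m/s.
Set y = v_y0 t − ½ g t² = 25.6: 4.905 t² − 31.47 t + 25.6 = 0.
t = [31.47 ± √(990.4 − 502.3)] / 9.81 = (31.47 ± 22.09) / 9.81, giving t = 0.956 s or t = 5.46 s.
The shell is on the way up at the first time, so t = 0.956 s.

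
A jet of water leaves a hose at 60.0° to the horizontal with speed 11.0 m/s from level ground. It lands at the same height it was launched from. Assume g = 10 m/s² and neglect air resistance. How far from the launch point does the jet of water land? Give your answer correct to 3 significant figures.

10.5 m

Components: v_x = 11.0 cos 60.0° = 5.500 m/s, v_y = 11.0 sin 60.0° = 9.526 m/s.
Time of flight (same landing height): t = 2 v_y / g = 2 × 9.526 / 10 = 1.905 s.
Range: R = v_x · t = 5.500 × 1.905 = 10.5 m.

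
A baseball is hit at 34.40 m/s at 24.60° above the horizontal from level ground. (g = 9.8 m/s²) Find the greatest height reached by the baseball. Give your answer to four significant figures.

Vertical component of launch velocity: v_y = 34.40 sin 24.60° = 14.320 m/s.
At the highest point the vertical velocity is zero, so v_y² = 2 g h_max.
h_max = (14.320)² / (2 × 9.8) = 205.06 / 19.60 = 10.46 m.

10.46 m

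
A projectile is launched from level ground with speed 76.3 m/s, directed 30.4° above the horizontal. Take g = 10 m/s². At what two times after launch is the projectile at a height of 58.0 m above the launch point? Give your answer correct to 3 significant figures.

v_y0 = 76.3 sin 30.4° = 38.61 m/s.
Set y = v_y0 t − ½ g t² = 58.0: 5.000 t² − 38.61 t + 58.0 = 0.
t = [38.61 ± √(1491 − 1160)] / 10 = (38.61 ± 18.19) / 10, giving t = 2.04 s or t = 5.68 s.
So the projectile is at 58.0 m at t = 2.04 s (rising) and t = 5.68 s (falling).

2.04 s and 5.68 s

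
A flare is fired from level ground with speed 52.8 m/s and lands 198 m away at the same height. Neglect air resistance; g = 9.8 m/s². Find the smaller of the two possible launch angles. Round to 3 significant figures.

Level-ground range: R = v₀² sin(2θ)/g ⇒ sin 2θ = R g / v₀² = 198×9.8/52.8² = 0.6960.
2θ = arcsin(0.6960) = 44.11° or 180° − 44.11° = 135.89°.
So θ = 22.1° or θ = 67.9°.

22.1°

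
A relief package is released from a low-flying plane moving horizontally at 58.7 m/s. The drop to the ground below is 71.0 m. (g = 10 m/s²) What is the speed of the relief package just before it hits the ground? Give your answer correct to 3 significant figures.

Fall time: t = √(2 × 71.0 / 10) = 3.768 s.
At impact: v_x = 58.7 m/s (unchanged), v_y = g t = 10 × 3.768 = 37.68 m/s.
Speed = √(v_x² + v_y²) = √(3446 + 1420) = 69.8 m/s.

69.8 m/s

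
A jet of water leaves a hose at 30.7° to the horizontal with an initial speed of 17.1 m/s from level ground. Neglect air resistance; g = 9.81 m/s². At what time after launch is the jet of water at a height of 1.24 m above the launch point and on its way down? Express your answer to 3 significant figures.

1.62 s

v_y0 = 17.1 sin 30.7° = 8.730 m/s.
Set y = v_y0 t − ½ g t² = 1.24: 4.905 t² − 8.730 t + 1.24 = 0.
t = [8.730 ± √(76.21 − 24.33)] / 9.81 = (8.730 ± 7.203) / 9.81, giving t = 0.156 s or t = 1.62 s.
On the way down corresponds to the larger root: t = 1.62 s.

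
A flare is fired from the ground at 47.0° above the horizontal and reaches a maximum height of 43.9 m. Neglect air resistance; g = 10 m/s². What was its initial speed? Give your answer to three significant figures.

40.5 m/s

At maximum height v_y = 0, so (v₀ sin θ)² = 2 g H.
v₀ sin 47.0° = √(2 × 10 × 43.9) = 29.63 m/s.
v₀ = 29.63 / sin 47.0° = 29.63 / 0.7314 = 40.5 m/s.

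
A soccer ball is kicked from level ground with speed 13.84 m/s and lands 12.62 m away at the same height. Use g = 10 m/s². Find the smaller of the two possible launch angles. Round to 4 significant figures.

20.61°

Level-ground range: R = v₀² sin(2θ)/g ⇒ sin 2θ = R g / v₀² = 12.62×10/13.84² = 0.6589.
2θ = arcsin(0.6589) = 41.216° or 180° − 41.216° = 138.784°.
So θ = 20.61° or θ = 69.39°.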